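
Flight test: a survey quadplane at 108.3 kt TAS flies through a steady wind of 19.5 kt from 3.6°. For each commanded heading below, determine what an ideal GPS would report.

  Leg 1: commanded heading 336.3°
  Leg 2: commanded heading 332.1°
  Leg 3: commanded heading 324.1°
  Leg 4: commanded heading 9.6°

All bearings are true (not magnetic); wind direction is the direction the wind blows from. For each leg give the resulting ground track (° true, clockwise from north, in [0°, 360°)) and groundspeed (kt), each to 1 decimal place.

Leg 1: track=330.7°, groundspeed=91.4 kt
Leg 2: track=325.8°, groundspeed=92.2 kt
Leg 3: track=316.5°, groundspeed=94.1 kt
Leg 4: track=10.9°, groundspeed=88.9 kt

Leg 1: heading 336.3°; drift -5.6° → track 330.7°, groundspeed 91.4 kt
Leg 2: heading 332.1°; drift -6.3° → track 325.8°, groundspeed 92.2 kt
Leg 3: heading 324.1°; drift -7.6° → track 316.5°, groundspeed 94.1 kt
Leg 4: heading 9.6°; drift +1.3° → track 10.9°, groundspeed 88.9 kt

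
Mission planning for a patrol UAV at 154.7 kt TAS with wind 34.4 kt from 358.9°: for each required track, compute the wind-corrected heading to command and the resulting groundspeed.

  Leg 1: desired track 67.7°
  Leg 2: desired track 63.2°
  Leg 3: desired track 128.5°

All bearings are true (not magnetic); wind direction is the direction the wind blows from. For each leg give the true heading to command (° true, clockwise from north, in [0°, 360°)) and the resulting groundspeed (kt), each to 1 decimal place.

Leg 1: desired track 67.7°; wind correction -12.0° → command heading 55.7°, groundspeed 138.9 kt
Leg 2: desired track 63.2°; wind correction -11.6° → command heading 51.6°, groundspeed 136.6 kt
Leg 3: desired track 128.5°; wind correction -9.9° → command heading 118.6°, groundspeed 174.3 kt

Leg 1: heading=55.7°, groundspeed=138.9 kt
Leg 2: heading=51.6°, groundspeed=136.6 kt
Leg 3: heading=118.6°, groundspeed=174.3 kt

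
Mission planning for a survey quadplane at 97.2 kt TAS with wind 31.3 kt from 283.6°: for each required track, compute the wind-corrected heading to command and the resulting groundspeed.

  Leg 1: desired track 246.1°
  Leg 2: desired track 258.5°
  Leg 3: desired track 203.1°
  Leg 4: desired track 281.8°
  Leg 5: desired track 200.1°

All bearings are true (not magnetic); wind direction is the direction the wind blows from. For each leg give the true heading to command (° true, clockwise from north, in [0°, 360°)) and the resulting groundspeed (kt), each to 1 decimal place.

Leg 1: heading=257.4°, groundspeed=70.5 kt
Leg 2: heading=266.4°, groundspeed=67.9 kt
Leg 3: heading=221.6°, groundspeed=87.0 kt
Leg 4: heading=282.4°, groundspeed=65.9 kt
Leg 5: heading=218.8°, groundspeed=88.5 kt

Leg 1: desired track 246.1°; wind correction +11.3° → command heading 257.4°, groundspeed 70.5 kt
Leg 2: desired track 258.5°; wind correction +7.9° → command heading 266.4°, groundspeed 67.9 kt
Leg 3: desired track 203.1°; wind correction +18.5° → command heading 221.6°, groundspeed 87.0 kt
Leg 4: desired track 281.8°; wind correction +0.6° → command heading 282.4°, groundspeed 65.9 kt
Leg 5: desired track 200.1°; wind correction +18.7° → command heading 218.8°, groundspeed 88.5 kt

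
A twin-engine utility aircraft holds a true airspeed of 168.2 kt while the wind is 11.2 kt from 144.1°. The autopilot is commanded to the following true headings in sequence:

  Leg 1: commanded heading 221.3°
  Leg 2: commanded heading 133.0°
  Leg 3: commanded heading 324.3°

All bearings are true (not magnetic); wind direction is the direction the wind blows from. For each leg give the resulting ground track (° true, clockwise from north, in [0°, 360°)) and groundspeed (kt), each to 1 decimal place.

Leg 1: track=225.1°, groundspeed=166.1 kt
Leg 2: track=132.2°, groundspeed=157.2 kt
Leg 3: track=324.3°, groundspeed=179.4 kt

Leg 1: heading 221.3°; drift +3.8° → track 225.1°, groundspeed 166.1 kt
Leg 2: heading 133.0°; drift -0.8° → track 132.2°, groundspeed 157.2 kt
Leg 3: heading 324.3°; drift +0.0° → track 324.3°, groundspeed 179.4 kt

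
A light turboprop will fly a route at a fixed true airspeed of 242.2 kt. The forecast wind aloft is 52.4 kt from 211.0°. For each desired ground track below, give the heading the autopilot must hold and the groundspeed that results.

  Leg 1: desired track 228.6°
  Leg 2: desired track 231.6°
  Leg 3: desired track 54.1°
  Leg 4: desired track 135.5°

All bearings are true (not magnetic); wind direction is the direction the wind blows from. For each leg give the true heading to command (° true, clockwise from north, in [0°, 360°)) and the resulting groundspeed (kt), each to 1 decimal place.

Leg 1: heading=224.8°, groundspeed=191.7 kt
Leg 2: heading=227.2°, groundspeed=192.4 kt
Leg 3: heading=59.0°, groundspeed=289.5 kt
Leg 4: heading=147.6°, groundspeed=223.7 kt

Leg 1: desired track 228.6°; wind correction -3.8° → command heading 224.8°, groundspeed 191.7 kt
Leg 2: desired track 231.6°; wind correction -4.4° → command heading 227.2°, groundspeed 192.4 kt
Leg 3: desired track 54.1°; wind correction +4.9° → command heading 59.0°, groundspeed 289.5 kt
Leg 4: desired track 135.5°; wind correction +12.1° → command heading 147.6°, groundspeed 223.7 kt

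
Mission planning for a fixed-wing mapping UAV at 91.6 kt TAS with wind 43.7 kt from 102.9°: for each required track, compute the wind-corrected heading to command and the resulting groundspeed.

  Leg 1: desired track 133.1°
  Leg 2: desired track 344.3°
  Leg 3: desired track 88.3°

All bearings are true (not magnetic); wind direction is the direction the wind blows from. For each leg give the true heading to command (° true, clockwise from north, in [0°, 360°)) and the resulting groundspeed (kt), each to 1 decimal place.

Leg 1: desired track 133.1°; wind correction -13.9° → command heading 119.2°, groundspeed 51.2 kt
Leg 2: desired track 344.3°; wind correction +24.8° → command heading 9.1°, groundspeed 104.1 kt
Leg 3: desired track 88.3°; wind correction +6.9° → command heading 95.2°, groundspeed 48.6 kt

Leg 1: heading=119.2°, groundspeed=51.2 kt
Leg 2: heading=9.1°, groundspeed=104.1 kt
Leg 3: heading=95.2°, groundspeed=48.6 kt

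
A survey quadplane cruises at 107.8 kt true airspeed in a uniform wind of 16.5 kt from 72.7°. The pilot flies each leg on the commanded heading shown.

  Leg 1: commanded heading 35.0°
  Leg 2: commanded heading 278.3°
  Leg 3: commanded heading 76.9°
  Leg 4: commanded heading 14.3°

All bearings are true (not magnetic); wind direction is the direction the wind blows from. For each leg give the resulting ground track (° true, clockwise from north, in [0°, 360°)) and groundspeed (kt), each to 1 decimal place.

Leg 1: heading 35.0°; drift -6.1° → track 28.9°, groundspeed 95.3 kt
Leg 2: heading 278.3°; drift -3.3° → track 275.0°, groundspeed 122.9 kt
Leg 3: heading 76.9°; drift +0.8° → track 77.7°, groundspeed 91.4 kt
Leg 4: heading 14.3°; drift -8.1° → track 6.2°, groundspeed 100.1 kt

Leg 1: track=28.9°, groundspeed=95.3 kt
Leg 2: track=275.0°, groundspeed=122.9 kt
Leg 3: track=77.7°, groundspeed=91.4 kt
Leg 4: track=6.2°, groundspeed=100.1 kt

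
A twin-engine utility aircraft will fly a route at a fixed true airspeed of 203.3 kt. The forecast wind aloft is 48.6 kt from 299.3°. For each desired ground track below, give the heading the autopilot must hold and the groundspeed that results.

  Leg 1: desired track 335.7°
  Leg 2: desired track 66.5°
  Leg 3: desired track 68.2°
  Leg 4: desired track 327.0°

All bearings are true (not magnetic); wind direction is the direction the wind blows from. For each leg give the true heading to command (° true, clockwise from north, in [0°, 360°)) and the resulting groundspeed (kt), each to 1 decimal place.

Leg 1: heading=327.5°, groundspeed=162.1 kt
Leg 2: heading=55.5°, groundspeed=229.0 kt
Leg 3: heading=57.5°, groundspeed=230.3 kt
Leg 4: heading=320.6°, groundspeed=159.0 kt

Leg 1: desired track 335.7°; wind correction -8.2° → command heading 327.5°, groundspeed 162.1 kt
Leg 2: desired track 66.5°; wind correction -11.0° → command heading 55.5°, groundspeed 229.0 kt
Leg 3: desired track 68.2°; wind correction -10.7° → command heading 57.5°, groundspeed 230.3 kt
Leg 4: desired track 327.0°; wind correction -6.4° → command heading 320.6°, groundspeed 159.0 kt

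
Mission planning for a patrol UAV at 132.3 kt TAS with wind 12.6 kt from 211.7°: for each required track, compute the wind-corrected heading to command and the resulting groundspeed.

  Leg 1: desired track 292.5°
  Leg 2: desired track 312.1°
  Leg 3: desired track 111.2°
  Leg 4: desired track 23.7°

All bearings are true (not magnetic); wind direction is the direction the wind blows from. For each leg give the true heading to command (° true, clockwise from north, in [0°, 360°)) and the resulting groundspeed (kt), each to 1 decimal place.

Leg 1: desired track 292.5°; wind correction -5.4° → command heading 287.1°, groundspeed 129.7 kt
Leg 2: desired track 312.1°; wind correction -5.4° → command heading 306.7°, groundspeed 134.0 kt
Leg 3: desired track 111.2°; wind correction +5.4° → command heading 116.6°, groundspeed 134.0 kt
Leg 4: desired track 23.7°; wind correction -0.8° → command heading 22.9°, groundspeed 144.8 kt

Leg 1: heading=287.1°, groundspeed=129.7 kt
Leg 2: heading=306.7°, groundspeed=134.0 kt
Leg 3: heading=116.6°, groundspeed=134.0 kt
Leg 4: heading=22.9°, groundspeed=144.8 kt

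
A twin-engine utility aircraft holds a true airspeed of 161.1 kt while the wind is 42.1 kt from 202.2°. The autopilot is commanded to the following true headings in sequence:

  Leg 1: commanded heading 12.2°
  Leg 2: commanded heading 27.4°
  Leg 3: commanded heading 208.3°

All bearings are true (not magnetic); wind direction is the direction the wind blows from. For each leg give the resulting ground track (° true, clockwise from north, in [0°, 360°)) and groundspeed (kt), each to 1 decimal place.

Leg 1: track=14.3°, groundspeed=202.7 kt
Leg 2: track=26.3°, groundspeed=203.1 kt
Leg 3: track=210.4°, groundspeed=119.3 kt

Leg 1: heading 12.2°; drift +2.1° → track 14.3°, groundspeed 202.7 kt
Leg 2: heading 27.4°; drift -1.1° → track 26.3°, groundspeed 203.1 kt
Leg 3: heading 208.3°; drift +2.1° → track 210.4°, groundspeed 119.3 kt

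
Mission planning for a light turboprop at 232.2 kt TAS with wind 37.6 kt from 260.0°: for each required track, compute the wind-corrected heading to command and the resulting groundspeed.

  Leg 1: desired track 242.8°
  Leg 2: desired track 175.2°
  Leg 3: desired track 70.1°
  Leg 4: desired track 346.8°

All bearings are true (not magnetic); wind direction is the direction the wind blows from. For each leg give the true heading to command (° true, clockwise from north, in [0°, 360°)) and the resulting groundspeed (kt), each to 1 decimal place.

Leg 1: heading=245.5°, groundspeed=196.0 kt
Leg 2: heading=184.5°, groundspeed=225.8 kt
Leg 3: heading=68.5°, groundspeed=269.2 kt
Leg 4: heading=337.5°, groundspeed=227.0 kt

Leg 1: desired track 242.8°; wind correction +2.7° → command heading 245.5°, groundspeed 196.0 kt
Leg 2: desired track 175.2°; wind correction +9.3° → command heading 184.5°, groundspeed 225.8 kt
Leg 3: desired track 70.1°; wind correction -1.6° → command heading 68.5°, groundspeed 269.2 kt
Leg 4: desired track 346.8°; wind correction -9.3° → command heading 337.5°, groundspeed 227.0 kt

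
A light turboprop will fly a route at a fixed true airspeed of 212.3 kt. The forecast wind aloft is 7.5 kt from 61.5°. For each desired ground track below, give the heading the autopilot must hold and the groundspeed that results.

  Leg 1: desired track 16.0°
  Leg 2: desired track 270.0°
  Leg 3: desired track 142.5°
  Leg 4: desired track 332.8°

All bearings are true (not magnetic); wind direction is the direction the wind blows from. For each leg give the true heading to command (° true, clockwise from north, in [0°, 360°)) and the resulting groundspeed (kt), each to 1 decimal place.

Leg 1: desired track 16.0°; wind correction +1.4° → command heading 17.4°, groundspeed 207.0 kt
Leg 2: desired track 270.0°; wind correction +1.0° → command heading 271.0°, groundspeed 218.9 kt
Leg 3: desired track 142.5°; wind correction -2.0° → command heading 140.5°, groundspeed 211.0 kt
Leg 4: desired track 332.8°; wind correction +2.0° → command heading 334.8°, groundspeed 212.0 kt

Leg 1: heading=17.4°, groundspeed=207.0 kt
Leg 2: heading=271.0°, groundspeed=218.9 kt
Leg 3: heading=140.5°, groundspeed=211.0 kt
Leg 4: heading=334.8°, groundspeed=212.0 kt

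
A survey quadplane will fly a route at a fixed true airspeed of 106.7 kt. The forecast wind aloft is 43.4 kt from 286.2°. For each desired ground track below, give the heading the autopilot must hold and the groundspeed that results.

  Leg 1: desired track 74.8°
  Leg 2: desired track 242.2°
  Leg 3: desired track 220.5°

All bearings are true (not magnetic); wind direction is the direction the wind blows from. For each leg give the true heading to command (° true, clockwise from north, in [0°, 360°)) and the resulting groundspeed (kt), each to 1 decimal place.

Leg 1: desired track 74.8°; wind correction -12.2° → command heading 62.6°, groundspeed 141.3 kt
Leg 2: desired track 242.2°; wind correction +16.4° → command heading 258.6°, groundspeed 71.1 kt
Leg 3: desired track 220.5°; wind correction +21.8° → command heading 242.3°, groundspeed 81.2 kt

Leg 1: heading=62.6°, groundspeed=141.3 kt
Leg 2: heading=258.6°, groundspeed=71.1 kt
Leg 3: heading=242.3°, groundspeed=81.2 kt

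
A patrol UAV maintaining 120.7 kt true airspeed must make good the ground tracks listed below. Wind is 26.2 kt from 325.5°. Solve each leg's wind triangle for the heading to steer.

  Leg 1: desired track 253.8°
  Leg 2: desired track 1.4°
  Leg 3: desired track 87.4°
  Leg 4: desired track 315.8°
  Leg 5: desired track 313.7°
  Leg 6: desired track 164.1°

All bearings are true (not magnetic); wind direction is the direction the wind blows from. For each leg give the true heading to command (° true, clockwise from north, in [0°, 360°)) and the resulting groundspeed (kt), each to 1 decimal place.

Leg 1: heading=265.7°, groundspeed=109.9 kt
Leg 2: heading=354.1°, groundspeed=98.5 kt
Leg 3: heading=76.8°, groundspeed=132.5 kt
Leg 4: heading=317.9°, groundspeed=94.8 kt
Leg 5: heading=316.2°, groundspeed=94.9 kt
Leg 6: heading=168.1°, groundspeed=145.2 kt

Leg 1: desired track 253.8°; wind correction +11.9° → command heading 265.7°, groundspeed 109.9 kt
Leg 2: desired track 1.4°; wind correction -7.3° → command heading 354.1°, groundspeed 98.5 kt
Leg 3: desired track 87.4°; wind correction -10.6° → command heading 76.8°, groundspeed 132.5 kt
Leg 4: desired track 315.8°; wind correction +2.1° → command heading 317.9°, groundspeed 94.8 kt
Leg 5: desired track 313.7°; wind correction +2.5° → command heading 316.2°, groundspeed 94.9 kt
Leg 6: desired track 164.1°; wind correction +4.0° → command heading 168.1°, groundspeed 145.2 kt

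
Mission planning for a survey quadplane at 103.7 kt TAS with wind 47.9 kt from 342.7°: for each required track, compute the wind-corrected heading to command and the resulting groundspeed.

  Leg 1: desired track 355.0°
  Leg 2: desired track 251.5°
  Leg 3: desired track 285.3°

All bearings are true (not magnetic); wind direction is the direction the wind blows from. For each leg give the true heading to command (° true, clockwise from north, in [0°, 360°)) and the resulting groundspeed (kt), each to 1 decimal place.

Leg 1: desired track 355.0°; wind correction -5.6° → command heading 349.4°, groundspeed 56.4 kt
Leg 2: desired track 251.5°; wind correction +27.5° → command heading 279.0°, groundspeed 93.0 kt
Leg 3: desired track 285.3°; wind correction +22.9° → command heading 308.2°, groundspeed 69.7 kt

Leg 1: heading=349.4°, groundspeed=56.4 kt
Leg 2: heading=279.0°, groundspeed=93.0 kt
Leg 3: heading=308.2°, groundspeed=69.7 kt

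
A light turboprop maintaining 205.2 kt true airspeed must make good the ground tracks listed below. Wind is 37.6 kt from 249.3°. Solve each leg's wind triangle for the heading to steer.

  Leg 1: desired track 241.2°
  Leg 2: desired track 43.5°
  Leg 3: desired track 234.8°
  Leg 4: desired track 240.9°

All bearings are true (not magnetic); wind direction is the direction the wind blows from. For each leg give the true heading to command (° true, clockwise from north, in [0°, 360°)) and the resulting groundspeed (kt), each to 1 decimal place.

Leg 1: heading=242.7°, groundspeed=167.9 kt
Leg 2: heading=38.9°, groundspeed=238.4 kt
Leg 3: heading=237.4°, groundspeed=168.6 kt
Leg 4: heading=242.4°, groundspeed=167.9 kt

Leg 1: desired track 241.2°; wind correction +1.5° → command heading 242.7°, groundspeed 167.9 kt
Leg 2: desired track 43.5°; wind correction -4.6° → command heading 38.9°, groundspeed 238.4 kt
Leg 3: desired track 234.8°; wind correction +2.6° → command heading 237.4°, groundspeed 168.6 kt
Leg 4: desired track 240.9°; wind correction +1.5° → command heading 242.4°, groundspeed 167.9 kt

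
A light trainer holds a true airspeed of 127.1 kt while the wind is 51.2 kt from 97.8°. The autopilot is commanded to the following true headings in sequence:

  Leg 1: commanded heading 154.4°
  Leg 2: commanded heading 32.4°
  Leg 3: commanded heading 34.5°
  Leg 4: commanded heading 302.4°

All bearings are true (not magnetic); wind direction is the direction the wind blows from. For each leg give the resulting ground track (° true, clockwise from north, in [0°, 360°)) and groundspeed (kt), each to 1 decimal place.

Leg 1: heading 154.4°; drift +23.4° → track 177.8°, groundspeed 107.8 kt
Leg 2: heading 32.4°; drift -23.8° → track 8.6°, groundspeed 115.6 kt
Leg 3: heading 34.5°; drift -23.7° → track 10.8°, groundspeed 113.7 kt
Leg 4: heading 302.4°; drift -7.0° → track 295.4°, groundspeed 175.0 kt

Leg 1: track=177.8°, groundspeed=107.8 kt
Leg 2: track=8.6°, groundspeed=115.6 kt
Leg 3: track=10.8°, groundspeed=113.7 kt
Leg 4: track=295.4°, groundspeed=175.0 kt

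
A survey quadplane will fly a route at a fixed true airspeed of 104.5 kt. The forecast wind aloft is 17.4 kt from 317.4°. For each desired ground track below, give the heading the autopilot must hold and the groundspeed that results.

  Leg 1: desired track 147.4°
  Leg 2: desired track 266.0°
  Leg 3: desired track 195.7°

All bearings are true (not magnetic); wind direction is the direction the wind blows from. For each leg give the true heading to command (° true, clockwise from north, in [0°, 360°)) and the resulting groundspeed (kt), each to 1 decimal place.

Leg 1: desired track 147.4°; wind correction +1.7° → command heading 149.1°, groundspeed 121.6 kt
Leg 2: desired track 266.0°; wind correction +7.5° → command heading 273.5°, groundspeed 92.8 kt
Leg 3: desired track 195.7°; wind correction +8.1° → command heading 203.8°, groundspeed 112.6 kt

Leg 1: heading=149.1°, groundspeed=121.6 kt
Leg 2: heading=273.5°, groundspeed=92.8 kt
Leg 3: heading=203.8°, groundspeed=112.6 kt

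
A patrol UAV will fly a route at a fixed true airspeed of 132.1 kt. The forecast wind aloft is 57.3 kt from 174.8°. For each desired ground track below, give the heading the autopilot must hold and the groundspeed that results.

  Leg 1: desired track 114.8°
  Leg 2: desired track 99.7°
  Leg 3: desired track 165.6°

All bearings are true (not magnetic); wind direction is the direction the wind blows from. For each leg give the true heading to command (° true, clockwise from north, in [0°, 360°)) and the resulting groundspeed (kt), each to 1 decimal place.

Leg 1: desired track 114.8°; wind correction +22.1° → command heading 136.9°, groundspeed 93.8 kt
Leg 2: desired track 99.7°; wind correction +24.8° → command heading 124.5°, groundspeed 105.2 kt
Leg 3: desired track 165.6°; wind correction +4.0° → command heading 169.6°, groundspeed 75.2 kt

Leg 1: heading=136.9°, groundspeed=93.8 kt
Leg 2: heading=124.5°, groundspeed=105.2 kt
Leg 3: heading=169.6°, groundspeed=75.2 kt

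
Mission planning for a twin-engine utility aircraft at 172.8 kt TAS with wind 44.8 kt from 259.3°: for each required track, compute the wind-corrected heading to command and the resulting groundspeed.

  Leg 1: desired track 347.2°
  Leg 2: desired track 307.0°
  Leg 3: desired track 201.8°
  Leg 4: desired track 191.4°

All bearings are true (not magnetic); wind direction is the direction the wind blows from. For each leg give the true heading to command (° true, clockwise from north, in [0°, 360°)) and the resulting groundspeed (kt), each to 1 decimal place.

Leg 1: heading=332.2°, groundspeed=165.3 kt
Leg 2: heading=295.9°, groundspeed=139.4 kt
Leg 3: heading=214.4°, groundspeed=144.5 kt
Leg 4: heading=205.3°, groundspeed=150.9 kt

Leg 1: desired track 347.2°; wind correction -15.0° → command heading 332.2°, groundspeed 165.3 kt
Leg 2: desired track 307.0°; wind correction -11.1° → command heading 295.9°, groundspeed 139.4 kt
Leg 3: desired track 201.8°; wind correction +12.6° → command heading 214.4°, groundspeed 144.5 kt
Leg 4: desired track 191.4°; wind correction +13.9° → command heading 205.3°, groundspeed 150.9 kt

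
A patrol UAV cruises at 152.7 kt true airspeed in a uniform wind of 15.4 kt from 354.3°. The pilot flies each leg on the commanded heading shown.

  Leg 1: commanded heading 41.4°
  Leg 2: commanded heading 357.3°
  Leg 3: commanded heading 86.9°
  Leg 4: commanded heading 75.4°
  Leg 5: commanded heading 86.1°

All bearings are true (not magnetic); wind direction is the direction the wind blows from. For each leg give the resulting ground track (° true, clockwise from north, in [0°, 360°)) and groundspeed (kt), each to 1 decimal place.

Leg 1: heading 41.4°; drift +4.5° → track 45.9°, groundspeed 142.7 kt
Leg 2: heading 357.3°; drift +0.3° → track 357.6°, groundspeed 137.3 kt
Leg 3: heading 86.9°; drift +5.7° → track 92.6°, groundspeed 154.2 kt
Leg 4: heading 75.4°; drift +5.8° → track 81.2°, groundspeed 151.1 kt
Leg 5: heading 86.1°; drift +5.7° → track 91.8°, groundspeed 154.0 kt

Leg 1: track=45.9°, groundspeed=142.7 kt
Leg 2: track=357.6°, groundspeed=137.3 kt
Leg 3: track=92.6°, groundspeed=154.2 kt
Leg 4: track=81.2°, groundspeed=151.1 kt
Leg 5: track=91.8°, groundspeed=154.0 kt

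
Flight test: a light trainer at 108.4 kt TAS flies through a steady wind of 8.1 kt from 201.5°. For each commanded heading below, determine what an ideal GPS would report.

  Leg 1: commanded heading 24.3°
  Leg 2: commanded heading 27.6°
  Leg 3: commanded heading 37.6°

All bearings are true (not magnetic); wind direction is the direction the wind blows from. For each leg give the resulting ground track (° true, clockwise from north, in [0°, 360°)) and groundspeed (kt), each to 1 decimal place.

Leg 1: heading 24.3°; drift -0.2° → track 24.1°, groundspeed 116.5 kt
Leg 2: heading 27.6°; drift -0.4° → track 27.2°, groundspeed 116.5 kt
Leg 3: heading 37.6°; drift -1.1° → track 36.5°, groundspeed 116.2 kt

Leg 1: track=24.1°, groundspeed=116.5 kt
Leg 2: track=27.2°, groundspeed=116.5 kt
Leg 3: track=36.5°, groundspeed=116.2 kt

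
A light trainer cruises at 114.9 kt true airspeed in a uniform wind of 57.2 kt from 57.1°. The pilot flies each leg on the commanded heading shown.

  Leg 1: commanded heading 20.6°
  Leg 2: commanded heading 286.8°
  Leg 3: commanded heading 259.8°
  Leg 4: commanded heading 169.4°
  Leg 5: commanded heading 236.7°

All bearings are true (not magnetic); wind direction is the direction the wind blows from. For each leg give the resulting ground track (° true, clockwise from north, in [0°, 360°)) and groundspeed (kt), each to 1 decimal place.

Leg 1: track=354.3°, groundspeed=76.9 kt
Leg 2: track=270.8°, groundspeed=158.0 kt
Leg 3: track=252.3°, groundspeed=169.1 kt
Leg 4: track=190.6°, groundspeed=146.5 kt
Leg 5: track=236.8°, groundspeed=172.1 kt

Leg 1: heading 20.6°; drift -26.3° → track 354.3°, groundspeed 76.9 kt
Leg 2: heading 286.8°; drift -16.0° → track 270.8°, groundspeed 158.0 kt
Leg 3: heading 259.8°; drift -7.5° → track 252.3°, groundspeed 169.1 kt
Leg 4: heading 169.4°; drift +21.2° → track 190.6°, groundspeed 146.5 kt
Leg 5: heading 236.7°; drift +0.1° → track 236.8°, groundspeed 172.1 kt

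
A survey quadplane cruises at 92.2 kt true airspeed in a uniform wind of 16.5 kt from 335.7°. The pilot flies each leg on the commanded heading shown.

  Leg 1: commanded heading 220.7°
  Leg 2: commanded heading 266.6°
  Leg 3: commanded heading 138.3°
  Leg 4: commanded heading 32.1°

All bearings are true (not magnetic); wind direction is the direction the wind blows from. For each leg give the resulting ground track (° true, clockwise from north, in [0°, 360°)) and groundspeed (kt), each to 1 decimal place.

Leg 1: heading 220.7°; drift -8.6° → track 212.1°, groundspeed 100.3 kt
Leg 2: heading 266.6°; drift -10.1° → track 256.5°, groundspeed 87.7 kt
Leg 3: heading 138.3°; drift +2.6° → track 140.9°, groundspeed 108.1 kt
Leg 4: heading 32.1°; drift +9.4° → track 41.5°, groundspeed 84.2 kt

Leg 1: track=212.1°, groundspeed=100.3 kt
Leg 2: track=256.5°, groundspeed=87.7 kt
Leg 3: track=140.9°, groundspeed=108.1 kt
Leg 4: track=41.5°, groundspeed=84.2 kt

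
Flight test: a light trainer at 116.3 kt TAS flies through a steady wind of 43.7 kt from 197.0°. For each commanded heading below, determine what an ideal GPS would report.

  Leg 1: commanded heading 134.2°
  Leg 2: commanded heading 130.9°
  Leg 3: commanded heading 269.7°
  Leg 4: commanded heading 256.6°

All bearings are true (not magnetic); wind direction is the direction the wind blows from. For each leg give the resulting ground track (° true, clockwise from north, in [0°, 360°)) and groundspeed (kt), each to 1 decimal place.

Leg 1: heading 134.2°; drift -22.0° → track 112.2°, groundspeed 103.9 kt
Leg 2: heading 130.9°; drift -22.1° → track 108.8°, groundspeed 106.4 kt
Leg 3: heading 269.7°; drift +22.0° → track 291.7°, groundspeed 111.4 kt
Leg 4: heading 256.6°; drift +21.8° → track 278.4°, groundspeed 101.4 kt

Leg 1: track=112.2°, groundspeed=103.9 kt
Leg 2: track=108.8°, groundspeed=106.4 kt
Leg 3: track=291.7°, groundspeed=111.4 kt
Leg 4: track=278.4°, groundspeed=101.4 kt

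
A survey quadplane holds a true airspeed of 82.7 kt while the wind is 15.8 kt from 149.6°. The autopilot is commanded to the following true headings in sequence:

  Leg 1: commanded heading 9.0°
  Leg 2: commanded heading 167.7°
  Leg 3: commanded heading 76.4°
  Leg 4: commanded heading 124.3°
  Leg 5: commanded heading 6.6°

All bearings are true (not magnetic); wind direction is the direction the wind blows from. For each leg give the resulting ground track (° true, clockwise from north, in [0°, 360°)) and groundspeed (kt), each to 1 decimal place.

Leg 1: track=3.0°, groundspeed=95.4 kt
Leg 2: track=171.8°, groundspeed=67.9 kt
Leg 3: track=65.4°, groundspeed=79.6 kt
Leg 4: track=118.7°, groundspeed=68.7 kt
Leg 5: track=0.9°, groundspeed=95.8 kt

Leg 1: heading 9.0°; drift -6.0° → track 3.0°, groundspeed 95.4 kt
Leg 2: heading 167.7°; drift +4.1° → track 171.8°, groundspeed 67.9 kt
Leg 3: heading 76.4°; drift -11.0° → track 65.4°, groundspeed 79.6 kt
Leg 4: heading 124.3°; drift -5.6° → track 118.7°, groundspeed 68.7 kt
Leg 5: heading 6.6°; drift -5.7° → track 0.9°, groundspeed 95.8 kt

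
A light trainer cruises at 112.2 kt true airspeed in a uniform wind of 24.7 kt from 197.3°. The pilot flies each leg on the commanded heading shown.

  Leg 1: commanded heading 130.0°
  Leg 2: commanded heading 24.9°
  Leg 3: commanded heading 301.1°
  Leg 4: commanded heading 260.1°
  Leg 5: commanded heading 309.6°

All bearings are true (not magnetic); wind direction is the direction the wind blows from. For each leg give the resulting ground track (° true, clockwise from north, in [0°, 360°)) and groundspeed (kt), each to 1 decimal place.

Leg 1: track=117.5°, groundspeed=105.2 kt
Leg 2: track=23.5°, groundspeed=136.7 kt
Leg 3: track=312.6°, groundspeed=120.5 kt
Leg 4: track=272.4°, groundspeed=103.3 kt
Leg 5: track=320.2°, groundspeed=123.7 kt

Leg 1: heading 130.0°; drift -12.5° → track 117.5°, groundspeed 105.2 kt
Leg 2: heading 24.9°; drift -1.4° → track 23.5°, groundspeed 136.7 kt
Leg 3: heading 301.1°; drift +11.5° → track 312.6°, groundspeed 120.5 kt
Leg 4: heading 260.1°; drift +12.3° → track 272.4°, groundspeed 103.3 kt
Leg 5: heading 309.6°; drift +10.6° → track 320.2°, groundspeed 123.7 kt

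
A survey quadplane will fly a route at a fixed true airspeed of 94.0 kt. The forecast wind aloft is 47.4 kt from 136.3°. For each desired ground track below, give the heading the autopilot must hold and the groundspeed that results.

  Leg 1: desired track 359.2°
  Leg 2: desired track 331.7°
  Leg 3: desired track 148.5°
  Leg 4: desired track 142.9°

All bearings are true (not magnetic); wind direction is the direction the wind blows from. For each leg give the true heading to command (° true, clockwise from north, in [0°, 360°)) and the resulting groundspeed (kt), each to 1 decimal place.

Leg 1: heading=19.3°, groundspeed=123.0 kt
Leg 2: heading=339.4°, groundspeed=138.9 kt
Leg 3: heading=142.4°, groundspeed=47.1 kt
Leg 4: heading=139.6°, groundspeed=46.8 kt

Leg 1: desired track 359.2°; wind correction +20.1° → command heading 19.3°, groundspeed 123.0 kt
Leg 2: desired track 331.7°; wind correction +7.7° → command heading 339.4°, groundspeed 138.9 kt
Leg 3: desired track 148.5°; wind correction -6.1° → command heading 142.4°, groundspeed 47.1 kt
Leg 4: desired track 142.9°; wind correction -3.3° → command heading 139.6°, groundspeed 46.8 kt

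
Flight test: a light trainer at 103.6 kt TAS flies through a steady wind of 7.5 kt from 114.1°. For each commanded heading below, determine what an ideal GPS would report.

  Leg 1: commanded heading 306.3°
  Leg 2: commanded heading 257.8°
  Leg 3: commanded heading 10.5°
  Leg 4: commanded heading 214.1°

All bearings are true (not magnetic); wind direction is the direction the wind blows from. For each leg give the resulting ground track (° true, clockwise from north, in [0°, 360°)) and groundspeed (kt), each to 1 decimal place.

Leg 1: track=305.5°, groundspeed=110.9 kt
Leg 2: track=260.1°, groundspeed=109.7 kt
Leg 3: track=6.5°, groundspeed=105.6 kt
Leg 4: track=218.1°, groundspeed=105.2 kt

Leg 1: heading 306.3°; drift -0.8° → track 305.5°, groundspeed 110.9 kt
Leg 2: heading 257.8°; drift +2.3° → track 260.1°, groundspeed 109.7 kt
Leg 3: heading 10.5°; drift -4.0° → track 6.5°, groundspeed 105.6 kt
Leg 4: heading 214.1°; drift +4.0° → track 218.1°, groundspeed 105.2 kt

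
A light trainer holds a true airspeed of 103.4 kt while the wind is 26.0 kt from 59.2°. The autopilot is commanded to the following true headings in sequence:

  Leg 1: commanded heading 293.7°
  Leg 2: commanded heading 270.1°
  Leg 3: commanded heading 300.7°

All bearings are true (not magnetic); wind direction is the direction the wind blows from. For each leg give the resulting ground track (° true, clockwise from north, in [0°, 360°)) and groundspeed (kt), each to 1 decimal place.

Leg 1: track=283.6°, groundspeed=120.4 kt
Leg 2: track=264.0°, groundspeed=126.4 kt
Leg 3: track=289.5°, groundspeed=118.0 kt

Leg 1: heading 293.7°; drift -10.1° → track 283.6°, groundspeed 120.4 kt
Leg 2: heading 270.1°; drift -6.1° → track 264.0°, groundspeed 126.4 kt
Leg 3: heading 300.7°; drift -11.2° → track 289.5°, groundspeed 118.0 kt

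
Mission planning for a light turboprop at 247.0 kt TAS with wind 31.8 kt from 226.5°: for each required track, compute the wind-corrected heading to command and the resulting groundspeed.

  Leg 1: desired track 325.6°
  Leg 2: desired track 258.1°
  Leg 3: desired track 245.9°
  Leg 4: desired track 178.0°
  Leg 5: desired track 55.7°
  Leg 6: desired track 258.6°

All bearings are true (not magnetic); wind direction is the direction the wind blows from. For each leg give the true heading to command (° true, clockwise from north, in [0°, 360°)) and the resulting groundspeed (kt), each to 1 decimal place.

Leg 1: heading=318.3°, groundspeed=250.0 kt
Leg 2: heading=254.2°, groundspeed=219.4 kt
Leg 3: heading=243.4°, groundspeed=216.8 kt
Leg 4: heading=183.5°, groundspeed=224.8 kt
Leg 5: heading=56.9°, groundspeed=278.3 kt
Leg 6: heading=254.7°, groundspeed=219.5 kt

Leg 1: desired track 325.6°; wind correction -7.3° → command heading 318.3°, groundspeed 250.0 kt
Leg 2: desired track 258.1°; wind correction -3.9° → command heading 254.2°, groundspeed 219.4 kt
Leg 3: desired track 245.9°; wind correction -2.5° → command heading 243.4°, groundspeed 216.8 kt
Leg 4: desired track 178.0°; wind correction +5.5° → command heading 183.5°, groundspeed 224.8 kt
Leg 5: desired track 55.7°; wind correction +1.2° → command heading 56.9°, groundspeed 278.3 kt
Leg 6: desired track 258.6°; wind correction -3.9° → command heading 254.7°, groundspeed 219.5 kt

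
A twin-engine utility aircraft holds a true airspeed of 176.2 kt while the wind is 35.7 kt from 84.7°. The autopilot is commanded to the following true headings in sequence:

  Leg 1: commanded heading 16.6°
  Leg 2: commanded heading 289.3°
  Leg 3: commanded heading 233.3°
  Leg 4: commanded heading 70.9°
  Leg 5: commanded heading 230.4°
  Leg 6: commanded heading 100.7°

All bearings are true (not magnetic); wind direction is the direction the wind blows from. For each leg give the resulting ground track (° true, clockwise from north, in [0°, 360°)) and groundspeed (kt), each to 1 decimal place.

Leg 1: track=5.1°, groundspeed=166.2 kt
Leg 2: track=285.2°, groundspeed=209.2 kt
Leg 3: track=238.4°, groundspeed=207.5 kt
Leg 4: track=67.5°, groundspeed=141.8 kt
Leg 5: track=236.0°, groundspeed=206.7 kt
Leg 6: track=104.7°, groundspeed=142.2 kt

Leg 1: heading 16.6°; drift -11.5° → track 5.1°, groundspeed 166.2 kt
Leg 2: heading 289.3°; drift -4.1° → track 285.2°, groundspeed 209.2 kt
Leg 3: heading 233.3°; drift +5.1° → track 238.4°, groundspeed 207.5 kt
Leg 4: heading 70.9°; drift -3.4° → track 67.5°, groundspeed 141.8 kt
Leg 5: heading 230.4°; drift +5.6° → track 236.0°, groundspeed 206.7 kt
Leg 6: heading 100.7°; drift +4.0° → track 104.7°, groundspeed 142.2 kt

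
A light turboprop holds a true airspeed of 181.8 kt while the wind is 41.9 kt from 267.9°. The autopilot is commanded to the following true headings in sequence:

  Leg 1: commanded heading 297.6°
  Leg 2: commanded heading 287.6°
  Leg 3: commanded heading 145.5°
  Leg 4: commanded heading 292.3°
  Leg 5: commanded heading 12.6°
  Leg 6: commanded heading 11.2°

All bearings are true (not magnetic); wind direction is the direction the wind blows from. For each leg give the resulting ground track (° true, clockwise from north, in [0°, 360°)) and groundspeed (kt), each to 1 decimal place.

Leg 1: heading 297.6°; drift +8.1° → track 305.7°, groundspeed 146.9 kt
Leg 2: heading 287.6°; drift +5.7° → track 293.3°, groundspeed 143.1 kt
Leg 3: heading 145.5°; drift -9.8° → track 135.7°, groundspeed 207.3 kt
Leg 4: heading 292.3°; drift +6.9° → track 299.2°, groundspeed 144.7 kt
Leg 5: heading 12.6°; drift +11.9° → track 24.5°, groundspeed 196.7 kt
Leg 6: heading 11.2°; drift +12.0° → track 23.2°, groundspeed 195.7 kt

Leg 1: track=305.7°, groundspeed=146.9 kt
Leg 2: track=293.3°, groundspeed=143.1 kt
Leg 3: track=135.7°, groundspeed=207.3 kt
Leg 4: track=299.2°, groundspeed=144.7 kt
Leg 5: track=24.5°, groundspeed=196.7 kt
Leg 6: track=23.2°, groundspeed=195.7 kt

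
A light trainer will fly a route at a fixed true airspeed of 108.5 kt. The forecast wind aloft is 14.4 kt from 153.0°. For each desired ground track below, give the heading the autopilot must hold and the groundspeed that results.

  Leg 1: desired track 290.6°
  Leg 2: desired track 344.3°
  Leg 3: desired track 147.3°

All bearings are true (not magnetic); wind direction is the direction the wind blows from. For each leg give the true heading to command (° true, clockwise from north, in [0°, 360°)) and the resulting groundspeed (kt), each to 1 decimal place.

Leg 1: desired track 290.6°; wind correction -5.1° → command heading 285.5°, groundspeed 118.7 kt
Leg 2: desired track 344.3°; wind correction +1.5° → command heading 345.8°, groundspeed 122.6 kt
Leg 3: desired track 147.3°; wind correction +0.8° → command heading 148.1°, groundspeed 94.2 kt

Leg 1: heading=285.5°, groundspeed=118.7 kt
Leg 2: heading=345.8°, groundspeed=122.6 kt
Leg 3: heading=148.1°, groundspeed=94.2 kt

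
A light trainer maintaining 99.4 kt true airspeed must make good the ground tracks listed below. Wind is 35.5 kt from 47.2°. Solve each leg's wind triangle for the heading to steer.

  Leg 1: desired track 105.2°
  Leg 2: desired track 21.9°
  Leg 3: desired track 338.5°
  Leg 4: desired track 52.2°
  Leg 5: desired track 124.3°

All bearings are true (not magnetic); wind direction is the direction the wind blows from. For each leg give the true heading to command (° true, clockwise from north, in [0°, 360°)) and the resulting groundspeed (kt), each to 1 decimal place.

Leg 1: heading=87.6°, groundspeed=75.9 kt
Leg 2: heading=30.7°, groundspeed=66.1 kt
Leg 3: heading=357.9°, groundspeed=80.8 kt
Leg 4: heading=50.4°, groundspeed=64.0 kt
Leg 5: heading=103.9°, groundspeed=85.3 kt

Leg 1: desired track 105.2°; wind correction -17.6° → command heading 87.6°, groundspeed 75.9 kt
Leg 2: desired track 21.9°; wind correction +8.8° → command heading 30.7°, groundspeed 66.1 kt
Leg 3: desired track 338.5°; wind correction +19.4° → command heading 357.9°, groundspeed 80.8 kt
Leg 4: desired track 52.2°; wind correction -1.8° → command heading 50.4°, groundspeed 64.0 kt
Leg 5: desired track 124.3°; wind correction -20.4° → command heading 103.9°, groundspeed 85.3 kt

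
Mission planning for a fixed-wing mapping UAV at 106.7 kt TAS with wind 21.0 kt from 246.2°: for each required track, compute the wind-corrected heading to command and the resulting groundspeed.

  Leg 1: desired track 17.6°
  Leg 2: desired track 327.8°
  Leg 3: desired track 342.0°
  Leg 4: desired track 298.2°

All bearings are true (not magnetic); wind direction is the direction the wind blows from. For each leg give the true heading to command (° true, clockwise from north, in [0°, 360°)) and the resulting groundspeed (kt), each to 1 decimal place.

Leg 1: desired track 17.6°; wind correction -8.5° → command heading 9.1°, groundspeed 119.4 kt
Leg 2: desired track 327.8°; wind correction -11.2° → command heading 316.6°, groundspeed 101.6 kt
Leg 3: desired track 342.0°; wind correction -11.3° → command heading 330.7°, groundspeed 106.8 kt
Leg 4: desired track 298.2°; wind correction -8.9° → command heading 289.3°, groundspeed 92.5 kt

Leg 1: heading=9.1°, groundspeed=119.4 kt
Leg 2: heading=316.6°, groundspeed=101.6 kt
Leg 3: heading=330.7°, groundspeed=106.8 kt
Leg 4: heading=289.3°, groundspeed=92.5 kt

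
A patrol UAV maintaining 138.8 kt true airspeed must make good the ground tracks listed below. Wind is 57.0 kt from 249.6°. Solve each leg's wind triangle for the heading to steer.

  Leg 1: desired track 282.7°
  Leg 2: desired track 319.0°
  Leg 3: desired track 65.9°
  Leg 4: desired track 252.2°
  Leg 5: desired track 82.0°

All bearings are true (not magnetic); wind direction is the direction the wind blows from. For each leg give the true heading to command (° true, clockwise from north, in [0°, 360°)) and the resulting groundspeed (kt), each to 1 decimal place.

Leg 1: desired track 282.7°; wind correction -13.0° → command heading 269.7°, groundspeed 87.5 kt
Leg 2: desired track 319.0°; wind correction -22.6° → command heading 296.4°, groundspeed 108.1 kt
Leg 3: desired track 65.9°; wind correction -1.5° → command heading 64.4°, groundspeed 195.6 kt
Leg 4: desired track 252.2°; wind correction -1.1° → command heading 251.1°, groundspeed 81.8 kt
Leg 5: desired track 82.0°; wind correction +5.1° → command heading 87.1°, groundspeed 193.9 kt

Leg 1: heading=269.7°, groundspeed=87.5 kt
Leg 2: heading=296.4°, groundspeed=108.1 kt
Leg 3: heading=64.4°, groundspeed=195.6 kt
Leg 4: heading=251.1°, groundspeed=81.8 kt
Leg 5: heading=87.1°, groundspeed=193.9 kt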